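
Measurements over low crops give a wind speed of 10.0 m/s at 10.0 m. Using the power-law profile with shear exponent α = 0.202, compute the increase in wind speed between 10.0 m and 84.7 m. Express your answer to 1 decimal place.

Power law: V₂ = V₁ · (z₂/z₁)^α = 10.0 × (8.4700)^0.202 = 15.3969 m/s
ΔV = 15.3969 − 10.0 = 5.3969 m/s

5.4 m/s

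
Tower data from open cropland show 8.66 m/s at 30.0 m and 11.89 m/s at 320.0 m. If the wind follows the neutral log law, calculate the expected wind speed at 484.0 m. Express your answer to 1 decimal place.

12.5 m/s

Log law: V ∝ ln(z/z₀). From the pair, with r = V₁/V₂ = 0.72834,
ln z₀ = (ln z₁ − r·ln z₂)/(1 − r) = (3.4012 − 0.72834×5.7683)/0.27166 = -2.9453 → z₀ = 0.05258 m
V₃ = V₁ · ln(z₃/z₀)/ln(z₁/z₀) = 8.66 × 9.1274/6.3465 = 12.4546 m/s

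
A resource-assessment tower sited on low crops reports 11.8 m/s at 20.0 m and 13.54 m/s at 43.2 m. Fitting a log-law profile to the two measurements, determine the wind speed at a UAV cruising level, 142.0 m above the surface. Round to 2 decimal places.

16.23 m/s

Log law: V ∝ ln(z/z₀). From the pair, with r = V₁/V₂ = 0.87149,
ln z₀ = (ln z₁ − r·ln z₂)/(1 − r) = (2.9957 − 0.87149×3.7658)/0.12851 = -2.2268 → z₀ = 0.1079 m
V₃ = V₁ · ln(z₃/z₀)/ln(z₁/z₀) = 11.8 × 7.1827/5.2226 = 16.2287 m/s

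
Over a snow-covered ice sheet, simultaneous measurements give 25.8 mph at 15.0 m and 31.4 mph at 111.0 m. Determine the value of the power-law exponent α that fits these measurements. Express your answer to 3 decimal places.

Power law: V₂/V₁ = (z₂/z₁)^α ⇒ α = ln(V₂/V₁) / ln(z₂/z₁)
α = ln(31.4/25.8) / ln(111.0/15.0) = ln(1.2171) / ln(7.4000)
  = 0.19643 / 2.00148 = 0.09814

α ≈ 0.098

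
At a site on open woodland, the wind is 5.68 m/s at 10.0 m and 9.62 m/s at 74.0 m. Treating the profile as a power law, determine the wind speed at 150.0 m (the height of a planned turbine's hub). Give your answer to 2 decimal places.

11.59 m/s

First find α: α = ln(V₂/V₁)/ln(z₂/z₁) = ln(9.62/5.68)/ln(74.0/10.0) = 0.52689/2.00148 = 0.2633
Extrapolate from 74.0 m to 150.0 m: V₃ = 9.62 × (150.0/74.0)^0.2633 = 9.62 × 1.2044 = 11.5866 m/s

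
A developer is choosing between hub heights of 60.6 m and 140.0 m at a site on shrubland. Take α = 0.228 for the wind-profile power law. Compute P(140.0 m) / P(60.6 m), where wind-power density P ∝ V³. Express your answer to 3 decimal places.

Speed ratio: V_B/V_A = (z_B/z_A)^α = (140.0/60.6)^0.228 = (2.3102)^0.228 = 1.21036
Power-density ratio: P_B/P_A = (V_B/V_A)³ = (1.21036)³ = 1.77313

1.773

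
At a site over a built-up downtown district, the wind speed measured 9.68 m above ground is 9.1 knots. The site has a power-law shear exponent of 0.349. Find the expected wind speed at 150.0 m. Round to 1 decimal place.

Power-law profile: V₂ = V₁ · (z₂/z₁)^α
V₂ = 9.1 × (150.0/9.68)^0.349 = 9.1 × (15.4959)^0.349
    = 9.1 × 2.6025 = 23.6825 knots

23.7 knots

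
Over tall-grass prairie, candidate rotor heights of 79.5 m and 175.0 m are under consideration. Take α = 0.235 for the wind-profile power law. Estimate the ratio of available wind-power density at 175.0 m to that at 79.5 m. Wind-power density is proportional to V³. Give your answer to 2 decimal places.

Speed ratio: V_B/V_A = (z_B/z_A)^α = (175.0/79.5)^0.235 = (2.2013)^0.235 = 1.20373
Power-density ratio: P_B/P_A = (V_B/V_A)³ = (1.20373)³ = 1.74415

1.74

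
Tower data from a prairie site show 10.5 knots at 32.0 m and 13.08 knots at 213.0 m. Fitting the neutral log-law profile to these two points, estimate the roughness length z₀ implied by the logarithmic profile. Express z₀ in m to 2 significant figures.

z₀ ≈ 0.014 m

Log law: V(z) ∝ ln(z/z₀). With r = V₁/V₂ = 10.5/13.08 = 0.80275,
r · ln(z₂/z₀) = ln(z₁/z₀) ⇒ ln z₀ = (ln z₁ − r·ln z₂)/(1 − r)
ln z₀ = (3.46574 − 0.80275×5.36129) / 0.19725 = -4.2487
z₀ = exp(-4.2487) = 0.01428 m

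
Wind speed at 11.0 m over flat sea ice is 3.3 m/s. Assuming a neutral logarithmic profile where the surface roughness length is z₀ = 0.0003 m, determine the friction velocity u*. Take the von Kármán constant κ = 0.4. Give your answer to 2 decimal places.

u* ≈ 0.13 m/s

Log law: V(z) = (u*/κ) · ln(z/z₀) ⇒ u* = κ · V / ln(z/z₀)
u* = 0.4 × 3.3 / ln(11.0/0.0003) = 0.4 × 3.3 / 10.5096
   = 1.3200 / 10.5096 = 0.1256 m/s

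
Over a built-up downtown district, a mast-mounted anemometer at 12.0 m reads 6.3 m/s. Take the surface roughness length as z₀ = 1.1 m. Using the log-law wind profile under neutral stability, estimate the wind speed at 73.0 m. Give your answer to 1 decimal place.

Log law: V(z) ∝ ln(z/z₀), so V₂/V₁ = ln(z₂/z₀) / ln(z₁/z₀).
ln(73.0/1.1) = 4.1951, ln(12.0/1.1) = 2.3896
V₂ = 6.3 × 4.1951/2.3896 = 6.3 × 1.7556 = 11.0602 m/s

11.1 m/s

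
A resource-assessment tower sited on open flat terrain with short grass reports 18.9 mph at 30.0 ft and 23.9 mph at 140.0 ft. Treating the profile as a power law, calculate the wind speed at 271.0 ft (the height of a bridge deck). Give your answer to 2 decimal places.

26.43 mph

First find α: α = ln(V₂/V₁)/ln(z₂/z₁) = ln(23.9/18.9)/ln(140.0/30.0) = 0.23472/1.54045 = 0.1524
Extrapolate from 140.0 ft to 271.0 ft: V₃ = 23.9 × (271.0/140.0)^0.1524 = 23.9 × 1.1059 = 26.4304 mph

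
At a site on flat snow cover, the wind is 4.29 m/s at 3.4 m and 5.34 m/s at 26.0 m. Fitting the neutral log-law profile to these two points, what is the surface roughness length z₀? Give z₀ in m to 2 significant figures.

Log law: V(z) ∝ ln(z/z₀). With r = V₁/V₂ = 4.29/5.34 = 0.80337,
r · ln(z₂/z₀) = ln(z₁/z₀) ⇒ ln z₀ = (ln z₁ − r·ln z₂)/(1 − r)
ln z₀ = (1.22378 − 0.80337×3.25810) / 0.19663 = -7.0879
z₀ = exp(-7.0879) = 0.0008352 m

z₀ ≈ 0.00084 m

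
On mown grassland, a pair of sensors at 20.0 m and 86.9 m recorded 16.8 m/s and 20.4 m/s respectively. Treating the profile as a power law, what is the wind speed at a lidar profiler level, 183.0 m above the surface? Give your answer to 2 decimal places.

First find α: α = ln(V₂/V₁)/ln(z₂/z₁) = ln(20.4/16.8)/ln(86.9/20.0) = 0.19416/1.46903 = 0.1322
Extrapolate from 86.9 m to 183.0 m: V₃ = 20.4 × (183.0/86.9)^0.1322 = 20.4 × 1.1034 = 22.5101 m/s

22.51 m/s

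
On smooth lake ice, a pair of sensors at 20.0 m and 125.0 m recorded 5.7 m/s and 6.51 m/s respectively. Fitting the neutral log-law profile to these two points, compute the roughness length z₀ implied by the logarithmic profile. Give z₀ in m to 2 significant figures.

Log law: V(z) ∝ ln(z/z₀). With r = V₁/V₂ = 5.7/6.51 = 0.87558,
r · ln(z₂/z₀) = ln(z₁/z₀) ⇒ ln z₀ = (ln z₁ − r·ln z₂)/(1 − r)
ln z₀ = (2.99573 − 0.87558×4.82831) / 0.12442 = -9.9002
z₀ = exp(-9.9002) = 0.00005016 m

z₀ ≈ 0.000050 m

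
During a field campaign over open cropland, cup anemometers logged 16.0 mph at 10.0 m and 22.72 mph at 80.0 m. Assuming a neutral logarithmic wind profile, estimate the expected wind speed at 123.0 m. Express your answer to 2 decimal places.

24.11 mph

Log law: V ∝ ln(z/z₀). From the pair, with r = V₁/V₂ = 0.70423,
ln z₀ = (ln z₁ − r·ln z₂)/(1 − r) = (2.3026 − 0.70423×4.3820)/0.29577 = -2.6485 → z₀ = 0.07076 m
V₃ = V₁ · ln(z₃/z₀)/ln(z₁/z₀) = 16.0 × 7.4607/4.9511 = 24.1101 mph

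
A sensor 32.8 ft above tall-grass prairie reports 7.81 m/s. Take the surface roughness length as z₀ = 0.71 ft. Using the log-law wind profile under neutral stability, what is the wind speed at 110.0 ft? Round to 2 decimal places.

10.28 m/s

Log law: V(z) ∝ ln(z/z₀), so V₂/V₁ = ln(z₂/z₀) / ln(z₁/z₀).
ln(110.0/0.71) = 5.0430, ln(32.8/0.71) = 3.8329
V₂ = 7.81 × 5.0430/3.8329 = 7.81 × 1.3157 = 10.2756 m/s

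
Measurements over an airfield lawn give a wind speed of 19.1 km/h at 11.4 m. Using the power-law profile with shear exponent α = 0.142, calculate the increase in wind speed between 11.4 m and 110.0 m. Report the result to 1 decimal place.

7.3 km/h

Power law: V₂ = V₁ · (z₂/z₁)^α = 19.1 × (9.6491)^0.142 = 26.3530 km/h
ΔV = 26.3530 − 19.1 = 7.2530 km/h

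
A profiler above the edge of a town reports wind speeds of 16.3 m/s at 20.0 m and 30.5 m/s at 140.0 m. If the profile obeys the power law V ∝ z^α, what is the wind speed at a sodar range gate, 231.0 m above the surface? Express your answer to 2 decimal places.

First find α: α = ln(V₂/V₁)/ln(z₂/z₁) = ln(30.5/16.3)/ln(140.0/20.0) = 0.62656/1.94591 = 0.3220
Extrapolate from 140.0 m to 231.0 m: V₃ = 30.5 × (231.0/140.0)^0.3220 = 30.5 × 1.1750 = 35.8366 m/s

35.84 m/s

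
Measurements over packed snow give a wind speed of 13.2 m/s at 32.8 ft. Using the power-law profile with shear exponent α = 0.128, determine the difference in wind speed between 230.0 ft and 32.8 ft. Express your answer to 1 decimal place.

3.7 m/s

Power law: V₂ = V₁ · (z₂/z₁)^α = 13.2 × (7.0122)^0.128 = 16.9373 m/s
ΔV = 16.9373 − 13.2 = 3.7373 m/s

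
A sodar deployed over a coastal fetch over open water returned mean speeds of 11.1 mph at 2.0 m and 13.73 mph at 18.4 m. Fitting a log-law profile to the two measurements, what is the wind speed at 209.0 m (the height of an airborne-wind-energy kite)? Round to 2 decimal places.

Log law: V ∝ ln(z/z₀). From the pair, with r = V₁/V₂ = 0.80845,
ln z₀ = (ln z₁ − r·ln z₂)/(1 − r) = (0.6931 − 0.80845×2.9124)/0.19155 = -8.6731 → z₀ = 0.0001711 m
V₃ = V₁ · ln(z₃/z₀)/ln(z₁/z₀) = 11.1 × 14.0154/9.3662 = 16.6098 mph

16.61 mph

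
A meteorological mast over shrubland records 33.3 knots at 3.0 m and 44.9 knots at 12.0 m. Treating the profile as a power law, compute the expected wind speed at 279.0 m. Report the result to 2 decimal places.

First find α: α = ln(V₂/V₁)/ln(z₂/z₁) = ln(44.9/33.3)/ln(12.0/3.0) = 0.29888/1.38629 = 0.2156
Extrapolate from 12.0 m to 279.0 m: V₃ = 44.9 × (279.0/12.0)^0.2156 = 44.9 × 1.9706 = 88.4795 knots

88.48 knots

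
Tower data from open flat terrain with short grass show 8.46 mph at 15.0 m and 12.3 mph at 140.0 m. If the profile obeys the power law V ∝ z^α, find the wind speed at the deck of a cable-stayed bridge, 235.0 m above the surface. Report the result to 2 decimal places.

First find α: α = ln(V₂/V₁)/ln(z₂/z₁) = ln(12.3/8.46)/ln(140.0/15.0) = 0.37425/2.23359 = 0.1676
Extrapolate from 140.0 m to 235.0 m: V₃ = 12.3 × (235.0/140.0)^0.1676 = 12.3 × 1.0907 = 13.4151 mph

13.42 mph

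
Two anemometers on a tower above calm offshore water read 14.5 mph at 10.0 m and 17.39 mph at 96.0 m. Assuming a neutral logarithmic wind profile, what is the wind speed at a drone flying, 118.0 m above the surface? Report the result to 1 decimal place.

Log law: V ∝ ln(z/z₀). From the pair, with r = V₁/V₂ = 0.83381,
ln z₀ = (ln z₁ − r·ln z₂)/(1 − r) = (2.3026 − 0.83381×4.5643)/0.16619 = -9.0454 → z₀ = 0.0001179 m
V₃ = V₁ · ln(z₃/z₀)/ln(z₁/z₀) = 14.5 × 13.8160/11.3479 = 17.6536 mph

17.7 mph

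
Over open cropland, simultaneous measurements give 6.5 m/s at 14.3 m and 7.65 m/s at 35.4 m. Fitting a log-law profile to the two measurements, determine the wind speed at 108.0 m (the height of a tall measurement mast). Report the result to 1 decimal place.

9.1 m/s

Log law: V ∝ ln(z/z₀). From the pair, with r = V₁/V₂ = 0.84967,
ln z₀ = (ln z₁ − r·ln z₂)/(1 − r) = (2.6603 − 0.84967×3.5667)/0.15033 = -2.4632 → z₀ = 0.08516 m
V₃ = V₁ · ln(z₃/z₀)/ln(z₁/z₀) = 6.5 × 7.1453/5.1234 = 9.0651 m/s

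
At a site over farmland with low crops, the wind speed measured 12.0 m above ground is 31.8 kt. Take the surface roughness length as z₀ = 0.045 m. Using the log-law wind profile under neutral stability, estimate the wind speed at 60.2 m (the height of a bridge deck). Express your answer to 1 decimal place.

41.0 kt

Log law: V(z) ∝ ln(z/z₀), so V₂/V₁ = ln(z₂/z₀) / ln(z₁/z₀).
ln(60.2/0.045) = 7.1988, ln(12.0/0.045) = 5.5860
V₂ = 31.8 × 7.1988/5.5860 = 31.8 × 1.2887 = 40.9812 kt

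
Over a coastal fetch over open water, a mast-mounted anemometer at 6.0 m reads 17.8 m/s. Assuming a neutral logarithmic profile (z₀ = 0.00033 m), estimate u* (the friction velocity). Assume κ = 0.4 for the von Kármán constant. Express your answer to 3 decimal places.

u* ≈ 0.726 m/s

Log law: V(z) = (u*/κ) · ln(z/z₀) ⇒ u* = κ · V / ln(z/z₀)
u* = 0.4 × 17.8 / ln(6.0/0.00033) = 0.4 × 17.8 / 9.8082
   = 7.1200 / 9.8082 = 0.7259 m/s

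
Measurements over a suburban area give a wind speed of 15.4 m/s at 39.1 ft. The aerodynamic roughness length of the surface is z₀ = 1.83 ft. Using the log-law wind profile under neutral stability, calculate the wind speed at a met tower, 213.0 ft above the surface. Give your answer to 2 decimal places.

Log law: V(z) ∝ ln(z/z₀), so V₂/V₁ = ln(z₂/z₀) / ln(z₁/z₀).
ln(213.0/1.83) = 4.7570, ln(39.1/1.83) = 3.0618
V₂ = 15.4 × 4.7570/3.0618 = 15.4 × 1.5537 = 23.9262 m/s

23.93 m/s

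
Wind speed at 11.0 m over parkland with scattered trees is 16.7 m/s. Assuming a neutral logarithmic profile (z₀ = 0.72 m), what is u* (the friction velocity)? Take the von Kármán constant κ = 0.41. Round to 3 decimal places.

u* ≈ 2.511 m/s

Log law: V(z) = (u*/κ) · ln(z/z₀) ⇒ u* = κ · V / ln(z/z₀)
u* = 0.41 × 16.7 / ln(11.0/0.72) = 0.41 × 16.7 / 2.7264
   = 6.8470 / 2.7264 = 2.5114 m/s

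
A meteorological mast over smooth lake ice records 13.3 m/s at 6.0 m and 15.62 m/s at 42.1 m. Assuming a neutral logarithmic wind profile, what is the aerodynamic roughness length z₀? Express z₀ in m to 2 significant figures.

z₀ ≈ 0.000085 m

Log law: V(z) ∝ ln(z/z₀). With r = V₁/V₂ = 13.3/15.62 = 0.85147,
r · ln(z₂/z₀) = ln(z₁/z₀) ⇒ ln z₀ = (ln z₁ − r·ln z₂)/(1 − r)
ln z₀ = (1.79176 − 0.85147×3.74005) / 0.14853 = -9.3773
z₀ = exp(-9.3773) = 0.00008462 m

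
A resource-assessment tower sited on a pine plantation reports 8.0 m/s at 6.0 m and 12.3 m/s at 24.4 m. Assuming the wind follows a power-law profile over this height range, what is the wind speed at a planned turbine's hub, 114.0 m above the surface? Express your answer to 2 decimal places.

First find α: α = ln(V₂/V₁)/ln(z₂/z₁) = ln(12.3/8.0)/ln(24.4/6.0) = 0.43016/1.40282 = 0.3066
Extrapolate from 24.4 m to 114.0 m: V₃ = 12.3 × (114.0/24.4)^0.3066 = 12.3 × 1.6043 = 19.7335 m/s

19.73 m/s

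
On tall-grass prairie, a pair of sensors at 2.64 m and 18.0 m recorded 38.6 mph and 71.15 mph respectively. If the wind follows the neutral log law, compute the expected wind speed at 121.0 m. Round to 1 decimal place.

103.5 mph

Log law: V ∝ ln(z/z₀). From the pair, with r = V₁/V₂ = 0.54252,
ln z₀ = (ln z₁ − r·ln z₂)/(1 − r) = (0.9708 − 0.54252×2.8904)/0.45748 = -1.3056 → z₀ = 0.2710 m
V₃ = V₁ · ln(z₃/z₀)/ln(z₁/z₀) = 38.6 × 6.1014/2.2764 = 103.4597 mph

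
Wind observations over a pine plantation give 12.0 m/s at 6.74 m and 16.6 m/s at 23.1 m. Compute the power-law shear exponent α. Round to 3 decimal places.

Power law: V₂/V₁ = (z₂/z₁)^α ⇒ α = ln(V₂/V₁) / ln(z₂/z₁)
α = ln(16.6/12.0) / ln(23.1/6.74) = ln(1.3833) / ln(3.4273)
  = 0.32450 / 1.23177 = 0.26344

α ≈ 0.263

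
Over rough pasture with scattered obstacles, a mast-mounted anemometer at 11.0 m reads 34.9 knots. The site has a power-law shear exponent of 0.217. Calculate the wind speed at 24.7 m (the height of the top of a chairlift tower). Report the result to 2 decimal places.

Power-law profile: V₂ = V₁ · (z₂/z₁)^α
V₂ = 34.9 × (24.7/11.0)^0.217 = 34.9 × (2.2455)^0.217
    = 34.9 × 1.1919 = 41.5967 knots

41.60 knots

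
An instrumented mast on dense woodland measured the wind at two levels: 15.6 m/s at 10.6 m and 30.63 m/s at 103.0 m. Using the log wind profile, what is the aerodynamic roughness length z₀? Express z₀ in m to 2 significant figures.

Log law: V(z) ∝ ln(z/z₀). With r = V₁/V₂ = 15.6/30.63 = 0.50930,
r · ln(z₂/z₀) = ln(z₁/z₀) ⇒ ln z₀ = (ln z₁ − r·ln z₂)/(1 − r)
ln z₀ = (2.36085 − 0.50930×4.63473) / 0.49070 = 0.0007
z₀ = exp(0.0007) = 1.001 m

z₀ ≈ 1.0 m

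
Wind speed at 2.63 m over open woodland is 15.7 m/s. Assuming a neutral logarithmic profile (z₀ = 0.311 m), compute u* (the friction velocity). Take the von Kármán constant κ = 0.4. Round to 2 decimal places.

u* ≈ 2.94 m/s

Log law: V(z) = (u*/κ) · ln(z/z₀) ⇒ u* = κ · V / ln(z/z₀)
u* = 0.4 × 15.7 / ln(2.63/0.311) = 0.4 × 15.7 / 2.1349
   = 6.2800 / 2.1349 = 2.9415 m/s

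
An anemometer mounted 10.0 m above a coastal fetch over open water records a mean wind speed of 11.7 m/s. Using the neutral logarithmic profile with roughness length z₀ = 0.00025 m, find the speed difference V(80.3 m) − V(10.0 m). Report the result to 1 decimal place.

Log law: V₂ = V₁ · ln(z₂/z₀)/ln(z₁/z₀) = 11.7 × 12.6798/10.5966 = 14.0001 m/s
ΔV = 14.0001 − 11.7 = 2.3001 m/s

2.3 m/s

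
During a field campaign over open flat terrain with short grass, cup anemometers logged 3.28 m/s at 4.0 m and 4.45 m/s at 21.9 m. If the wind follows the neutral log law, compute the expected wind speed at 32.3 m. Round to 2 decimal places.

4.72 m/s

Log law: V ∝ ln(z/z₀). From the pair, with r = V₁/V₂ = 0.73708,
ln z₀ = (ln z₁ − r·ln z₂)/(1 − r) = (1.3863 − 0.73708×3.0865)/0.26292 = -3.3801 → z₀ = 0.03405 m
V₃ = V₁ · ln(z₃/z₀)/ln(z₁/z₀) = 3.28 × 6.8551/4.7664 = 4.7174 m/s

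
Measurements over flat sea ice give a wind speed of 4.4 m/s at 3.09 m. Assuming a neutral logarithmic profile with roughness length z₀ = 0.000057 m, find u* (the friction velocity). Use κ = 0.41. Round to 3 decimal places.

u* ≈ 0.165 m/s

Log law: V(z) = (u*/κ) · ln(z/z₀) ⇒ u* = κ · V / ln(z/z₀)
u* = 0.41 × 4.4 / ln(3.09/0.000057) = 0.41 × 4.4 / 10.9006
   = 1.8040 / 10.9006 = 0.1655 m/s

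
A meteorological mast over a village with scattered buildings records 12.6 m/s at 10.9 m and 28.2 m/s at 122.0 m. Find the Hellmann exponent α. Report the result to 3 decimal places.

α ≈ 0.334

Power law: V₂/V₁ = (z₂/z₁)^α ⇒ α = ln(V₂/V₁) / ln(z₂/z₁)
α = ln(28.2/12.6) / ln(122.0/10.9) = ln(2.2381) / ln(11.1927)
  = 0.80563 / 2.41526 = 0.33356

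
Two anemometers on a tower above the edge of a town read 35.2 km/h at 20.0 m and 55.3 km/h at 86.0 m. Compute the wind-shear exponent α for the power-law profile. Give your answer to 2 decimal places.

α ≈ 0.31

Power law: V₂/V₁ = (z₂/z₁)^α ⇒ α = ln(V₂/V₁) / ln(z₂/z₁)
α = ln(55.3/35.2) / ln(86.0/20.0) = ln(1.5710) / ln(4.3000)
  = 0.45173 / 1.45862 = 0.30970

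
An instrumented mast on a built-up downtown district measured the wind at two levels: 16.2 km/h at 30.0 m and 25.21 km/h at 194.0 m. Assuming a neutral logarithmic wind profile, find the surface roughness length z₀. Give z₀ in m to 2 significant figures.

Log law: V(z) ∝ ln(z/z₀). With r = V₁/V₂ = 16.2/25.21 = 0.64260,
r · ln(z₂/z₀) = ln(z₁/z₀) ⇒ ln z₀ = (ln z₁ − r·ln z₂)/(1 − r)
ln z₀ = (3.40120 − 0.64260×5.26786) / 0.35740 = 0.0449
z₀ = exp(0.0449) = 1.046 m

z₀ ≈ 1.0 m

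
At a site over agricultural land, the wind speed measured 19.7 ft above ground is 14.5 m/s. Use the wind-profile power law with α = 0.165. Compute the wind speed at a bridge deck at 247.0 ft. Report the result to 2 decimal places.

22.01 m/s

Power-law profile: V₂ = V₁ · (z₂/z₁)^α
V₂ = 14.5 × (247.0/19.7)^0.165 = 14.5 × (12.5381)^0.165
    = 14.5 × 1.5178 = 22.0078 m/s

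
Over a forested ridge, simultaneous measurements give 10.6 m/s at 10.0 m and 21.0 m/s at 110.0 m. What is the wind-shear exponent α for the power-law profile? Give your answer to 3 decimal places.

α ≈ 0.285

Power law: V₂/V₁ = (z₂/z₁)^α ⇒ α = ln(V₂/V₁) / ln(z₂/z₁)
α = ln(21.0/10.6) / ln(110.0/10.0) = ln(1.9811) / ln(11.0000)
  = 0.68367 / 2.39790 = 0.28511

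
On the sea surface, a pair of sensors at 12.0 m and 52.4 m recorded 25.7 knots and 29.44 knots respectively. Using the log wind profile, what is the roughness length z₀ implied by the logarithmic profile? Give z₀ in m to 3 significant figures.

z₀ ≈ 0.000479 m

Log law: V(z) ∝ ln(z/z₀). With r = V₁/V₂ = 25.7/29.44 = 0.87296,
r · ln(z₂/z₀) = ln(z₁/z₀) ⇒ ln z₀ = (ln z₁ − r·ln z₂)/(1 − r)
ln z₀ = (2.48491 − 0.87296×3.95891) / 0.12704 = -7.6439
z₀ = exp(-7.6439) = 0.0004789 m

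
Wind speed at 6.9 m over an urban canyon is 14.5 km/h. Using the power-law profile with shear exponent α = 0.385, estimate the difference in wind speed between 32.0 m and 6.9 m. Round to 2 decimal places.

Power law: V₂ = V₁ · (z₂/z₁)^α = 14.5 × (4.6377)^0.385 = 26.1754 km/h
ΔV = 26.1754 − 14.5 = 11.6754 km/h

11.68 km/h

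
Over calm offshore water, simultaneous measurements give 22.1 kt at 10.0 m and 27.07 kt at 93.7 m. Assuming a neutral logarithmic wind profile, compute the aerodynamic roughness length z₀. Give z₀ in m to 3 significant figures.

Log law: V(z) ∝ ln(z/z₀). With r = V₁/V₂ = 22.1/27.07 = 0.81640,
r · ln(z₂/z₀) = ln(z₁/z₀) ⇒ ln z₀ = (ln z₁ − r·ln z₂)/(1 − r)
ln z₀ = (2.30259 − 0.81640×4.54010) / 0.18360 = -7.6469
z₀ = exp(-7.6469) = 0.0004775 m

z₀ ≈ 0.000478 m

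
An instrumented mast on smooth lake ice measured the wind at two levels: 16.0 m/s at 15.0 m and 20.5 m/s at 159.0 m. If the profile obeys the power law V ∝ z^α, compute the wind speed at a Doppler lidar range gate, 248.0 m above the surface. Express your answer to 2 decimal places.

First find α: α = ln(V₂/V₁)/ln(z₂/z₁) = ln(20.5/16.0)/ln(159.0/15.0) = 0.24784/2.36085 = 0.1050
Extrapolate from 159.0 m to 248.0 m: V₃ = 20.5 × (248.0/159.0)^0.1050 = 20.5 × 1.0478 = 21.4793 m/s

21.48 m/s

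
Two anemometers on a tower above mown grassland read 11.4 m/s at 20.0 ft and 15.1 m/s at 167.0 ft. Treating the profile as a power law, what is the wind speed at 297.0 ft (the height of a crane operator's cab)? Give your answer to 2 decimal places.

First find α: α = ln(V₂/V₁)/ln(z₂/z₁) = ln(15.1/11.4)/ln(167.0/20.0) = 0.28108/2.12226 = 0.1324
Extrapolate from 167.0 ft to 297.0 ft: V₃ = 15.1 × (297.0/167.0)^0.1324 = 15.1 × 1.0792 = 16.2965 m/s

16.30 m/s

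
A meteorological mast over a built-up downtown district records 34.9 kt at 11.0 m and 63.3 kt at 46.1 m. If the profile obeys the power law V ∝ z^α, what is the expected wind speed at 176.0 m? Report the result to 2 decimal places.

110.45 kt

First find α: α = ln(V₂/V₁)/ln(z₂/z₁) = ln(63.3/34.9)/ln(46.1/11.0) = 0.59540/1.43292 = 0.4155
Extrapolate from 46.1 m to 176.0 m: V₃ = 63.3 × (176.0/46.1)^0.4155 = 63.3 × 1.7448 = 110.4473 kt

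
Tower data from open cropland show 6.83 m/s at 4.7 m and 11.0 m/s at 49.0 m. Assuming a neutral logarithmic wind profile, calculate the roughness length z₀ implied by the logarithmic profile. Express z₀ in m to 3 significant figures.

Log law: V(z) ∝ ln(z/z₀). With r = V₁/V₂ = 6.83/11.0 = 0.62091,
r · ln(z₂/z₀) = ln(z₁/z₀) ⇒ ln z₀ = (ln z₁ − r·ln z₂)/(1 − r)
ln z₀ = (1.54756 − 0.62091×3.89182) / 0.37909 = -2.2921
z₀ = exp(-2.2921) = 0.1011 m

z₀ ≈ 0.101 m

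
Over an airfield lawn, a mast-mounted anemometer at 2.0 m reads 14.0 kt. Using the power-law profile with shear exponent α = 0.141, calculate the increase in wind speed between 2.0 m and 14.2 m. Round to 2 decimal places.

Power law: V₂ = V₁ · (z₂/z₁)^α = 14.0 × (7.1000)^0.141 = 18.4568 kt
ΔV = 18.4568 − 14.0 = 4.4568 kt

4.46 kt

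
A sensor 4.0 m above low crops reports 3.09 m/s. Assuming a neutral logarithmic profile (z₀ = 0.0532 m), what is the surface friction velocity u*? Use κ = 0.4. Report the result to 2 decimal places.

u* ≈ 0.29 m/s

Log law: V(z) = (u*/κ) · ln(z/z₀) ⇒ u* = κ · V / ln(z/z₀)
u* = 0.4 × 3.09 / ln(4.0/0.0532) = 0.4 × 3.09 / 4.3200
   = 1.2360 / 4.3200 = 0.2861 m/s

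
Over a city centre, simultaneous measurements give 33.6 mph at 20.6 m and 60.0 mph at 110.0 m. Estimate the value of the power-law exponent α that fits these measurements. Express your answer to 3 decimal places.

α ≈ 0.346

Power law: V₂/V₁ = (z₂/z₁)^α ⇒ α = ln(V₂/V₁) / ln(z₂/z₁)
α = ln(60.0/33.6) / ln(110.0/20.6) = ln(1.7857) / ln(5.3398)
  = 0.57982 / 1.67519 = 0.34612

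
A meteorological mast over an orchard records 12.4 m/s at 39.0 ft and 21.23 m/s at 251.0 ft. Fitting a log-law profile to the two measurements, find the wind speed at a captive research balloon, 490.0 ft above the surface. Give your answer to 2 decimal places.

Log law: V ∝ ln(z/z₀). From the pair, with r = V₁/V₂ = 0.58408,
ln z₀ = (ln z₁ − r·ln z₂)/(1 − r) = (3.6636 − 0.58408×5.5255)/0.41592 = 1.0489 → z₀ = 2.855 ft
V₃ = V₁ · ln(z₃/z₀)/ln(z₁/z₀) = 12.4 × 5.1455/2.6147 = 24.4025 m/s

24.40 m/s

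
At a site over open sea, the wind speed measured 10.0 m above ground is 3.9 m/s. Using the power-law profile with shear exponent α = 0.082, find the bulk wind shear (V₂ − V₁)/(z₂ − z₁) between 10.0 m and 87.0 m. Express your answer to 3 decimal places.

0.010 m/s/m

Power law: V₂ = V₁ · (z₂/z₁)^α = 3.9 × (8.7000)^0.082 = 4.6570 m/s
ΔV/Δz = (4.6570 − 3.9)/(87.0 − 10.0) = 0.7570/77.0000 = 0.00983 m/s/m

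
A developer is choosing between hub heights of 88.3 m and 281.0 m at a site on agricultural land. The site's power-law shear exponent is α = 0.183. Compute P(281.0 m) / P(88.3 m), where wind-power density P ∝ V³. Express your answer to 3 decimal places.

Speed ratio: V_B/V_A = (z_B/z_A)^α = (281.0/88.3)^0.183 = (3.1823)^0.183 = 1.23595
Power-density ratio: P_B/P_A = (V_B/V_A)³ = (1.23595)³ = 1.88802

1.888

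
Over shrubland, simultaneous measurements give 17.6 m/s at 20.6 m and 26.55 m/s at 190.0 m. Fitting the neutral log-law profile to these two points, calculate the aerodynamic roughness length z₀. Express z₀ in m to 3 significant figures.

Log law: V(z) ∝ ln(z/z₀). With r = V₁/V₂ = 17.6/26.55 = 0.66290,
r · ln(z₂/z₀) = ln(z₁/z₀) ⇒ ln z₀ = (ln z₁ − r·ln z₂)/(1 − r)
ln z₀ = (3.02529 − 0.66290×5.24702) / 0.33710 = -1.3437
z₀ = exp(-1.3437) = 0.2609 m

z₀ ≈ 0.261 m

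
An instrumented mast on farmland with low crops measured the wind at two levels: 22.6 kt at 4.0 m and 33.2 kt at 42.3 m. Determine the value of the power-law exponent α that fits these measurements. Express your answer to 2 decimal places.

α ≈ 0.16

Power law: V₂/V₁ = (z₂/z₁)^α ⇒ α = ln(V₂/V₁) / ln(z₂/z₁)
α = ln(33.2/22.6) / ln(42.3/4.0) = ln(1.4690) / ln(10.5750)
  = 0.38460 / 2.35849 = 0.16307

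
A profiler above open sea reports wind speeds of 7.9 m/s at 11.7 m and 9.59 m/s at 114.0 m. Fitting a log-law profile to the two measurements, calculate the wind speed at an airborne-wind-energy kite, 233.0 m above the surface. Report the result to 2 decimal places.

10.12 m/s

Log law: V ∝ ln(z/z₀). From the pair, with r = V₁/V₂ = 0.82377,
ln z₀ = (ln z₁ − r·ln z₂)/(1 − r) = (2.4596 − 0.82377×4.7362)/0.17623 = -8.1826 → z₀ = 0.0002795 m
V₃ = V₁ · ln(z₃/z₀)/ln(z₁/z₀) = 7.9 × 13.6336/10.6421 = 10.1206 m/s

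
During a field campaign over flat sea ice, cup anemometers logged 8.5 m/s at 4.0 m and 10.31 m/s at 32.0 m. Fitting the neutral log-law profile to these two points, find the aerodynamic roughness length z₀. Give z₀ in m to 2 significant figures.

z₀ ≈ 0.00023 m

Log law: V(z) ∝ ln(z/z₀). With r = V₁/V₂ = 8.5/10.31 = 0.82444,
r · ln(z₂/z₀) = ln(z₁/z₀) ⇒ ln z₀ = (ln z₁ − r·ln z₂)/(1 − r)
ln z₀ = (1.38629 − 0.82444×3.46574) / 0.17556 = -8.3790
z₀ = exp(-8.3790) = 0.0002296 m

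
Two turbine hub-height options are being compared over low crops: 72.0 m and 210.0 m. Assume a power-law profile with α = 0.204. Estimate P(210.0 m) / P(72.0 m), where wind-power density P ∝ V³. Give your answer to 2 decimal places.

Speed ratio: V_B/V_A = (z_B/z_A)^α = (210.0/72.0)^0.204 = (2.9167)^0.204 = 1.24405
Power-density ratio: P_B/P_A = (V_B/V_A)³ = (1.24405)³ = 1.92535

1.93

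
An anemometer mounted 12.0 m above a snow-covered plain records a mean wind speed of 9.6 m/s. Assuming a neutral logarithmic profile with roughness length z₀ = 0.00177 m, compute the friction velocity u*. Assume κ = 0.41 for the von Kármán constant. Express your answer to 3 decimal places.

u* ≈ 0.446 m/s

Log law: V(z) = (u*/κ) · ln(z/z₀) ⇒ u* = κ · V / ln(z/z₀)
u* = 0.41 × 9.6 / ln(12.0/0.00177) = 0.41 × 9.6 / 8.8217
   = 3.9360 / 8.8217 = 0.4462 m/s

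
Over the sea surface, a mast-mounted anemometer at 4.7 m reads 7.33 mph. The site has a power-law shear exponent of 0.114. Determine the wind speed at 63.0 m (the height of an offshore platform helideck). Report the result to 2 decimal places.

9.85 mph

Power-law profile: V₂ = V₁ · (z₂/z₁)^α
V₂ = 7.33 × (63.0/4.7)^0.114 = 7.33 × (13.4043)^0.114
    = 7.33 × 1.3443 = 9.8539 mph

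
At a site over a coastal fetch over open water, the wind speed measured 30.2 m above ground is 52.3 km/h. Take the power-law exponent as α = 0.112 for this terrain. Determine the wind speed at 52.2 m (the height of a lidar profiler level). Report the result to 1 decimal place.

55.6 km/h

Power-law profile: V₂ = V₁ · (z₂/z₁)^α
V₂ = 52.3 × (52.2/30.2)^0.112 = 52.3 × (1.7285)^0.112
    = 52.3 × 1.0632 = 55.6058 km/h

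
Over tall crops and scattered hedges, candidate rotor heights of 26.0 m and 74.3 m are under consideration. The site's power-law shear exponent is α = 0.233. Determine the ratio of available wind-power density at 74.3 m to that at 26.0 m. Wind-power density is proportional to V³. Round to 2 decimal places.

2.08

Speed ratio: V_B/V_A = (z_B/z_A)^α = (74.3/26.0)^0.233 = (2.8577)^0.233 = 1.27718
Power-density ratio: P_B/P_A = (V_B/V_A)³ = (1.27718)³ = 2.08331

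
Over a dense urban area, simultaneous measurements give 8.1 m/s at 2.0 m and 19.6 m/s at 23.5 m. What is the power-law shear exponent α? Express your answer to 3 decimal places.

α ≈ 0.359

Power law: V₂/V₁ = (z₂/z₁)^α ⇒ α = ln(V₂/V₁) / ln(z₂/z₁)
α = ln(19.6/8.1) / ln(23.5/2.0) = ln(2.4198) / ln(11.7500)
  = 0.88367 / 2.46385 = 0.35865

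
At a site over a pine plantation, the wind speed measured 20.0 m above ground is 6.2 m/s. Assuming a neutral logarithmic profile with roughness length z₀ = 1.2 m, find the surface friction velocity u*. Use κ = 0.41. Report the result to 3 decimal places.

u* ≈ 0.904 m/s

Log law: V(z) = (u*/κ) · ln(z/z₀) ⇒ u* = κ · V / ln(z/z₀)
u* = 0.41 × 6.2 / ln(20.0/1.2) = 0.41 × 6.2 / 2.8134
   = 2.5420 / 2.8134 = 0.9035 m/s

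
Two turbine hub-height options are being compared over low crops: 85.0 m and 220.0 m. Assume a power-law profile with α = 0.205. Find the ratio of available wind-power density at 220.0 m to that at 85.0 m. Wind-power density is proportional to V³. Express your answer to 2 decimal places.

1.79

Speed ratio: V_B/V_A = (z_B/z_A)^α = (220.0/85.0)^0.205 = (2.5882)^0.205 = 1.21525
Power-density ratio: P_B/P_A = (V_B/V_A)³ = (1.21525)³ = 1.79472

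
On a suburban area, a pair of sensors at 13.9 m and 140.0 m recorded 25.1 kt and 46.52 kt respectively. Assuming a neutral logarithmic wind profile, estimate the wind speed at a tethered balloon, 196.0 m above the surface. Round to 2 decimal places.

Log law: V ∝ ln(z/z₀). From the pair, with r = V₁/V₂ = 0.53955,
ln z₀ = (ln z₁ − r·ln z₂)/(1 − r) = (2.6319 − 0.53955×4.9416)/0.46045 = -0.0747 → z₀ = 0.9280 m
V₃ = V₁ · ln(z₃/z₀)/ln(z₁/z₀) = 25.1 × 5.3528/2.7066 = 49.6403 kt

49.64 kt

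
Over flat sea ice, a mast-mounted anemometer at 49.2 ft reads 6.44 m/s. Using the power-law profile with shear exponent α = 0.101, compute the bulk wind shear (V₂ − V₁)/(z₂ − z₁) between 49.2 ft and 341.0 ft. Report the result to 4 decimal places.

Power law: V₂ = V₁ · (z₂/z₁)^α = 6.44 × (6.9309)^0.101 = 7.8308 m/s
ΔV/Δz = (7.8308 − 6.44)/(341.0 − 49.2) = 1.3908/291.8000 = 0.00477 m/s/ft

0.0048 m/s/ft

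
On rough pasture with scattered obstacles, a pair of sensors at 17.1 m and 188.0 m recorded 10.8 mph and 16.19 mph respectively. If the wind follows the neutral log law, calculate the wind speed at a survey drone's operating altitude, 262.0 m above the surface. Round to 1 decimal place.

16.9 mph

Log law: V ∝ ln(z/z₀). From the pair, with r = V₁/V₂ = 0.66708,
ln z₀ = (ln z₁ − r·ln z₂)/(1 − r) = (2.8391 − 0.66708×5.2364)/0.33292 = -1.9645 → z₀ = 0.1402 m
V₃ = V₁ · ln(z₃/z₀)/ln(z₁/z₀) = 10.8 × 7.5329/4.8036 = 16.9362 mph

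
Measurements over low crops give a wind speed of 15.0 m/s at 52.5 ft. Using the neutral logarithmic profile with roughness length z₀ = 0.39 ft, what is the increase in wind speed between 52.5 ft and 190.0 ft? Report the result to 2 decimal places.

3.94 m/s

Log law: V₂ = V₁ · ln(z₂/z₀)/ln(z₁/z₀) = 15.0 × 6.1886/4.9024 = 18.9354 m/s
ΔV = 18.9354 − 15.0 = 3.9354 m/s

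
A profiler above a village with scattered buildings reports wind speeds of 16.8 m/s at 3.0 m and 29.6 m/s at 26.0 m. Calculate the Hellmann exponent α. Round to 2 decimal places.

Power law: V₂/V₁ = (z₂/z₁)^α ⇒ α = ln(V₂/V₁) / ln(z₂/z₁)
α = ln(29.6/16.8) / ln(26.0/3.0) = ln(1.7619) / ln(8.6667)
  = 0.56640 / 2.15948 = 0.26228

α ≈ 0.26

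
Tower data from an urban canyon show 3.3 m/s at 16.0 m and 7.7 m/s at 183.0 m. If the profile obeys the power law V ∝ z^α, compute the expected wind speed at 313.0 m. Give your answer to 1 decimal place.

9.3 m/s

First find α: α = ln(V₂/V₁)/ln(z₂/z₁) = ln(7.7/3.3)/ln(183.0/16.0) = 0.84730/2.43690 = 0.3477
Extrapolate from 183.0 m to 313.0 m: V₃ = 7.7 × (313.0/183.0)^0.3477 = 7.7 × 1.2052 = 9.2797 m/s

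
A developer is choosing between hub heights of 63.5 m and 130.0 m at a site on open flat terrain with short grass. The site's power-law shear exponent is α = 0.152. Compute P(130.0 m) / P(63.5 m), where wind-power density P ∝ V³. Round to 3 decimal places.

1.386

Speed ratio: V_B/V_A = (z_B/z_A)^α = (130.0/63.5)^0.152 = (2.0472)^0.152 = 1.11506
Power-density ratio: P_B/P_A = (V_B/V_A)³ = (1.11506)³ = 1.38642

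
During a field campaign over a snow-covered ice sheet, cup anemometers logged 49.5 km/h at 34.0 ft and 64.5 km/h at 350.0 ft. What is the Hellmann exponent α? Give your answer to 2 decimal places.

α ≈ 0.11

Power law: V₂/V₁ = (z₂/z₁)^α ⇒ α = ln(V₂/V₁) / ln(z₂/z₁)
α = ln(64.5/49.5) / ln(350.0/34.0) = ln(1.3030) / ln(10.2941)
  = 0.26469 / 2.33157 = 0.11353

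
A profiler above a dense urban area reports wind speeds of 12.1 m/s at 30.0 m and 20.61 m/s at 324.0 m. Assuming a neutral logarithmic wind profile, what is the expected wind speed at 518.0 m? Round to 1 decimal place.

Log law: V ∝ ln(z/z₀). From the pair, with r = V₁/V₂ = 0.58709,
ln z₀ = (ln z₁ − r·ln z₂)/(1 − r) = (3.4012 − 0.58709×5.7807)/0.41291 = 0.0178 → z₀ = 1.018 m
V₃ = V₁ · ln(z₃/z₀)/ln(z₁/z₀) = 12.1 × 6.2322/3.3834 = 22.2881 m/s

22.3 m/s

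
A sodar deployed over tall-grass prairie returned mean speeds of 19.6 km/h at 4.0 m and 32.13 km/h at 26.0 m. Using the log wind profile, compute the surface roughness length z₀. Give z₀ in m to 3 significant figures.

z₀ ≈ 0.214 m

Log law: V(z) ∝ ln(z/z₀). With r = V₁/V₂ = 19.6/32.13 = 0.61002,
r · ln(z₂/z₀) = ln(z₁/z₀) ⇒ ln z₀ = (ln z₁ − r·ln z₂)/(1 − r)
ln z₀ = (1.38629 − 0.61002×3.25810) / 0.38998 = -1.5417
z₀ = exp(-1.5417) = 0.2140 m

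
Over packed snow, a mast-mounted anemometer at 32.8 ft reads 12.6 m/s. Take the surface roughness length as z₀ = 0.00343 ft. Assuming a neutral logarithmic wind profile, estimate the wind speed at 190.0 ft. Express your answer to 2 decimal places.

Log law: V(z) ∝ ln(z/z₀), so V₂/V₁ = ln(z₂/z₀) / ln(z₁/z₀).
ln(190.0/0.00343) = 10.9222, ln(32.8/0.00343) = 9.1656
V₂ = 12.6 × 10.9222/9.1656 = 12.6 × 1.1917 = 15.0148 m/s

15.01 m/s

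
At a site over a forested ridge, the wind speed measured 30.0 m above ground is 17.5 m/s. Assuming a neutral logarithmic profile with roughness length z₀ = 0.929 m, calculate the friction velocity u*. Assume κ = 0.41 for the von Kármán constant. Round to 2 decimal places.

Log law: V(z) = (u*/κ) · ln(z/z₀) ⇒ u* = κ · V / ln(z/z₀)
u* = 0.41 × 17.5 / ln(30.0/0.929) = 0.41 × 17.5 / 3.4748
   = 7.1750 / 3.4748 = 2.0648 m/s

u* ≈ 2.06 m/s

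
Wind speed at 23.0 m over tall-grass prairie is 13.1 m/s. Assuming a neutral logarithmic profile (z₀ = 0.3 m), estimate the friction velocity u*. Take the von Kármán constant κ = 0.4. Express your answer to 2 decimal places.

u* ≈ 1.21 m/s

Log law: V(z) = (u*/κ) · ln(z/z₀) ⇒ u* = κ · V / ln(z/z₀)
u* = 0.4 × 13.1 / ln(23.0/0.3) = 0.4 × 13.1 / 4.3395
   = 5.2400 / 4.3395 = 1.2075 m/s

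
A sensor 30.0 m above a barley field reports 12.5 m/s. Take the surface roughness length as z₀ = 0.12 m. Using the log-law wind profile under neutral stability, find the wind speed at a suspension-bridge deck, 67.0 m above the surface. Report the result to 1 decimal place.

14.3 m/s

Log law: V(z) ∝ ln(z/z₀), so V₂/V₁ = ln(z₂/z₀) / ln(z₁/z₀).
ln(67.0/0.12) = 6.3250, ln(30.0/0.12) = 5.5215
V₂ = 12.5 × 6.3250/5.5215 = 12.5 × 1.1455 = 14.3190 m/s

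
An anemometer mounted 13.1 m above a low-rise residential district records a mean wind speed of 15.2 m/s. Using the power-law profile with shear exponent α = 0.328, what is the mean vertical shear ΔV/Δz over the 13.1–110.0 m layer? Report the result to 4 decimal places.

0.1584 m/s/m

Power law: V₂ = V₁ · (z₂/z₁)^α = 15.2 × (8.3969)^0.328 = 30.5461 m/s
ΔV/Δz = (30.5461 − 15.2)/(110.0 − 13.1) = 15.3461/96.9000 = 0.15837 m/s/m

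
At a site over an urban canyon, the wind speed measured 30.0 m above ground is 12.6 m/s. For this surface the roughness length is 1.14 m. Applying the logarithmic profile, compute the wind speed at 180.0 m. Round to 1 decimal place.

19.5 m/s

Log law: V(z) ∝ ln(z/z₀), so V₂/V₁ = ln(z₂/z₀) / ln(z₁/z₀).
ln(180.0/1.14) = 5.0619, ln(30.0/1.14) = 3.2702
V₂ = 12.6 × 5.0619/3.2702 = 12.6 × 1.5479 = 19.5037 m/s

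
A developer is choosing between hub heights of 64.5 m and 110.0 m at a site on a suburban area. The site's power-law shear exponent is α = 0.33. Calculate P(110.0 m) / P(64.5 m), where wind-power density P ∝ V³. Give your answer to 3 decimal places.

1.696

Speed ratio: V_B/V_A = (z_B/z_A)^α = (110.0/64.5)^0.33 = (1.7054)^0.33 = 1.19263
Power-density ratio: P_B/P_A = (V_B/V_A)³ = (1.19263)³ = 1.69635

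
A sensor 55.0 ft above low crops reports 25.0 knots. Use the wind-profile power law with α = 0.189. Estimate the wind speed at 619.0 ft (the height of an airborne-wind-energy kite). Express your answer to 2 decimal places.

Power-law profile: V₂ = V₁ · (z₂/z₁)^α
V₂ = 25.0 × (619.0/55.0)^0.189 = 25.0 × (11.2545)^0.189
    = 25.0 × 1.5802 = 39.5040 knots

39.50 knots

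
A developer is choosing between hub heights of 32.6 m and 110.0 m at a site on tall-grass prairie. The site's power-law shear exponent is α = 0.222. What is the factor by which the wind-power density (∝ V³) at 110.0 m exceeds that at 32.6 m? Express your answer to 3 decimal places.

Speed ratio: V_B/V_A = (z_B/z_A)^α = (110.0/32.6)^0.222 = (3.3742)^0.222 = 1.30995
Power-density ratio: P_B/P_A = (V_B/V_A)³ = (1.30995)³ = 2.24784

2.248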